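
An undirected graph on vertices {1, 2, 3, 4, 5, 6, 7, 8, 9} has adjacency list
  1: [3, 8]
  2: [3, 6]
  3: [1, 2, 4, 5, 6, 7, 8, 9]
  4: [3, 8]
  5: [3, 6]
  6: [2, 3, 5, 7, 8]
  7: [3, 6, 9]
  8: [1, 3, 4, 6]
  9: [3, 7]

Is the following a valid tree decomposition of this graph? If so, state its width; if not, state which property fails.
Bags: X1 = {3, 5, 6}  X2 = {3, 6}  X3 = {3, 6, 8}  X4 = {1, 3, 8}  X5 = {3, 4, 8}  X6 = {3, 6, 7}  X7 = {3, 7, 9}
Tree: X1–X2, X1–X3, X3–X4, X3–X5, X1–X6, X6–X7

No — vertex 2 appears in no bag.

A tree decomposition must satisfy three properties: every vertex lies in some bag; for every edge, both endpoints lie together in some bag; and for every vertex, the bags containing it form a connected subtree. Here vertex 2 appears in no bag, so the decomposition is invalid.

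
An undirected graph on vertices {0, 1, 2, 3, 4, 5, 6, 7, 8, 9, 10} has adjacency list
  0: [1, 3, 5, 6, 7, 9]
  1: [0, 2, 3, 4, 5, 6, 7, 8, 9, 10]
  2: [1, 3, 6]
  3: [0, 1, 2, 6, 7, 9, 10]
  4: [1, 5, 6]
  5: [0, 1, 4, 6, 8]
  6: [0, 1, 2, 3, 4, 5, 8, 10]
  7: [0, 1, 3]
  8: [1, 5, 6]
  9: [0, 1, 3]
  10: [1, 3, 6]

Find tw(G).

3

A width-3 tree decomposition is:
Bags: B1 = {0, 1, 3, 6}  B2 = {0, 1, 5, 6}  B3 = {1, 5, 6, 8}  B4 = {1, 2, 3, 6}  B5 = {0, 1, 3, 7}  B6 = {1, 3, 6, 10}  B7 = {0, 1, 3, 9}  B8 = {1, 4, 5, 6}
Tree: B1–B2, B2–B3, B1–B4, B1–B5, B1–B6, B5–B7, B2–B8
The largest bag has 4 vertices, giving width 3; this decomposition certifies tw(G) ≤ 3. For the lower bound, the 4 vertices {0, 1, 3, 9} are pairwise adjacent, and any tree decomposition puts a clique entirely inside one bag — forcing width ≥ 3. Combining the bounds, tw(G) = 3.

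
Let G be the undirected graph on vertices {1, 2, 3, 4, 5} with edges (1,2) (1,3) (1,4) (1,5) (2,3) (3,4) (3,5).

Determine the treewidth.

2

A width-2 tree decomposition is:
Bags: B1 = {1, 2, 3}  B2 = {1, 3, 4}  B3 = {1, 3, 5}
Tree: B1–B2, B1–B3
Each bag holds 3 vertices, so the decomposition has width 2, which upper-bounds the treewidth. Conversely, {1, 2, 3} is a clique of size 3, and the vertices of any clique must share a bag in every tree decomposition; so some bag has ≥ 3 vertices and tw(G) ≥ 2. Therefore the treewidth is 2.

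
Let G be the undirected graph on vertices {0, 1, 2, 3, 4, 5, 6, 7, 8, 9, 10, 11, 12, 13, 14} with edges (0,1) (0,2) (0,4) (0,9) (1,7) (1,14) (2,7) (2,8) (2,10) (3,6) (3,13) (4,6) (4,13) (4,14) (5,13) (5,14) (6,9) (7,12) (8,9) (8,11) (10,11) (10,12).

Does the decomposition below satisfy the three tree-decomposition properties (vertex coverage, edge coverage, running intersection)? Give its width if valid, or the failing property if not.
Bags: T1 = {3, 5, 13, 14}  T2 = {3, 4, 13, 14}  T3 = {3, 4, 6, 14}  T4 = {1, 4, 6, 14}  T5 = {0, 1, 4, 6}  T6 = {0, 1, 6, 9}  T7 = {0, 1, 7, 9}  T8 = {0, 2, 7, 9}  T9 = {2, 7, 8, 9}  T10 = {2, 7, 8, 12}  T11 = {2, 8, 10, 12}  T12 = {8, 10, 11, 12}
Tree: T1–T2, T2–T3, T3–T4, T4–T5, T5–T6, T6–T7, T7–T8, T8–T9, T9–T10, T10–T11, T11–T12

Vertex coverage: the bags together contain {0, 1, 2, 3, 4, 5, 6, 7, 8, 9, 10, 11, 12, 13, 14}, the full vertex set. Edge coverage: each edge of G has both endpoints in at least one bag. Running intersection: for every vertex, the bags containing it form a connected subtree. All three properties hold, so this is a valid tree decomposition of width max|bag| − 1 = 3, and hence tw(G) ≤ 3.

Yes; width 3.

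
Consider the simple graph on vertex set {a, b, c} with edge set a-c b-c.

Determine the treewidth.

A width-1 tree decomposition is:
Bags: B1 = {b, c}  B2 = {a, c}
Tree: B1–B2
Each bag holds 2 vertices, so the decomposition has width 1, which upper-bounds the treewidth. G has an edge, so its treewidth is at least 1. The upper and lower bounds meet at 1, so that is the treewidth.

1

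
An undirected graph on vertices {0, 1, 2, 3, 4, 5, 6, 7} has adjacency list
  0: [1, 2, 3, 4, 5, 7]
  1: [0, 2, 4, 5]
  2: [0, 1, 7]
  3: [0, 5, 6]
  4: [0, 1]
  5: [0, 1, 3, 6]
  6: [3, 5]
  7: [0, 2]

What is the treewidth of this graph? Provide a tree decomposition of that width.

The largest bag has 3 vertices, giving width 2; this decomposition certifies tw(G) ≤ 2. For the lower bound, the 3 vertices {0, 1, 2} are pairwise adjacent, and any tree decomposition puts a clique entirely inside one bag — forcing width ≥ 2. Hence tw(G) = 2 exactly.

Treewidth 2.
Bags: B1 = {0, 1, 5}  B2 = {0, 3, 5}  B3 = {0, 1, 2}  B4 = {3, 5, 6}  B5 = {0, 2, 7}  B6 = {0, 1, 4}
Tree: B1–B2, B1–B3, B2–B4, B3–B5, B1–B6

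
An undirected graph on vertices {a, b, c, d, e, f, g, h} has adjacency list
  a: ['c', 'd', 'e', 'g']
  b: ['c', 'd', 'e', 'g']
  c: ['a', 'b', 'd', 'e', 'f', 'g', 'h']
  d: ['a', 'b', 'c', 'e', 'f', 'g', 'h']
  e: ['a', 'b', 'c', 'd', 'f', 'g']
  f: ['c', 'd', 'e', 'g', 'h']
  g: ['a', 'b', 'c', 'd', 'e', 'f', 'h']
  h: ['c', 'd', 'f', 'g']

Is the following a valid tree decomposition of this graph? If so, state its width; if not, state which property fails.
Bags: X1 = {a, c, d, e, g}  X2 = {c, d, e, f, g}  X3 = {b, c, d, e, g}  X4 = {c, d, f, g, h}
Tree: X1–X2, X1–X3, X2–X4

Yes; width 4.

Vertex coverage: the bags together contain {a, b, c, d, e, f, g, h}, the full vertex set. Edge coverage: each edge of G has both endpoints in at least one bag. Running intersection: for every vertex, the bags containing it form a connected subtree. All three properties hold, so this is a valid tree decomposition of width max|bag| − 1 = 4, and hence tw(G) ≤ 4.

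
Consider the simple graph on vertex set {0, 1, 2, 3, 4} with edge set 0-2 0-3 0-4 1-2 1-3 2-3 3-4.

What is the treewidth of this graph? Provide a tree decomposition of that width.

Treewidth 2.
One optimal decomposition is:
Bags: B1 = {1, 2, 3}  B2 = {0, 2, 3}  B3 = {0, 3, 4}
Tree: B1–B2, B2–B3

Every bag has size at most 3, so the width is 3 − 1 = 2 and tw(G) ≤ 2. For the lower bound, the 3 vertices {0, 2, 3} are pairwise adjacent, and any tree decomposition puts a clique entirely inside one bag — forcing width ≥ 2. The upper and lower bounds meet at 2, so that is the treewidth.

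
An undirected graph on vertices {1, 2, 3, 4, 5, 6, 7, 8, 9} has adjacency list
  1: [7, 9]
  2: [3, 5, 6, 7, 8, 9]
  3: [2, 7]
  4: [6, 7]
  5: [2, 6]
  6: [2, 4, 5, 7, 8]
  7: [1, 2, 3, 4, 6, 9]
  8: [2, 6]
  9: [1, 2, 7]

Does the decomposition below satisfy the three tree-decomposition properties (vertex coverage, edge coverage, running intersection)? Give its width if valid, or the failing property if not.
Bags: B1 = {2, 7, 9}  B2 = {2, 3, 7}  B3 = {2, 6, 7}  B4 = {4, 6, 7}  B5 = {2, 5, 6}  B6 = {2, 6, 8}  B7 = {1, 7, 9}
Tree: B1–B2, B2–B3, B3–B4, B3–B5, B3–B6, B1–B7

Every vertex of G appears in some bag (union = {1, 2, 3, 4, 5, 6, 7, 8, 9}); every edge is covered by a bag; and for each vertex v the set of bags containing v is connected in the bag tree. The decomposition is therefore valid. The largest bag has 3 vertices, so the width is 2.

Yes; width 2.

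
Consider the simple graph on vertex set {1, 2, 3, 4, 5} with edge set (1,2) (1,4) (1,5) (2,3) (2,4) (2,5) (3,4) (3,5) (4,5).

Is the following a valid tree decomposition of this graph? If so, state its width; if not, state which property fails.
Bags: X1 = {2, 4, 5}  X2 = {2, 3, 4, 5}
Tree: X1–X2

No — vertex 1 appears in no bag.

A tree decomposition must satisfy three properties: every vertex lies in some bag; for every edge, both endpoints lie together in some bag; and for every vertex, the bags containing it form a connected subtree. Here vertex 1 appears in no bag, so the decomposition is invalid.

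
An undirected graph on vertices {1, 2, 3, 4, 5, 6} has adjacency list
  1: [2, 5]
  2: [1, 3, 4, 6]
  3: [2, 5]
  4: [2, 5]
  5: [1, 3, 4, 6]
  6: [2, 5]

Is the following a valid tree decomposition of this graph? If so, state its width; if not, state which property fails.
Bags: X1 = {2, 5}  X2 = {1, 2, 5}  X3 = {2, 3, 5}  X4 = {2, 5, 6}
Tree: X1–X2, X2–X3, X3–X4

No — vertex 4 appears in no bag.

A tree decomposition must satisfy three properties: every vertex lies in some bag; for every edge, both endpoints lie together in some bag; and for every vertex, the bags containing it form a connected subtree. Here vertex 4 appears in no bag, so the decomposition is invalid.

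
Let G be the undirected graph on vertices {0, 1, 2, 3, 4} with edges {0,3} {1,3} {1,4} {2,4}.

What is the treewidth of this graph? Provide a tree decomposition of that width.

Treewidth 1.
One such decomposition:
Bags: B1 = {2, 4}  B2 = {1, 4}  B3 = {1, 3}  B4 = {0, 3}
Tree: B1–B2, B2–B3, B3–B4

The largest bag has 2 vertices, giving width 1; this decomposition certifies tw(G) ≤ 1. G has an edge, so its treewidth is at least 1. The upper and lower bounds meet at 1, so that is the treewidth.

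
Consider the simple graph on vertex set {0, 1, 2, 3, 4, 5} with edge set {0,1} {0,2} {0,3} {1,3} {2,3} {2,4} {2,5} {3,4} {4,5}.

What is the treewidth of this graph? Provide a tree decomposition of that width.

Every bag has size at most 3, so the width is 3 − 1 = 2 and tw(G) ≤ 2. Conversely, {0, 1, 3} is a clique of size 3, and the vertices of any clique must share a bag in every tree decomposition; so some bag has ≥ 3 vertices and tw(G) ≥ 2. The upper and lower bounds meet at 2, so that is the treewidth.

Treewidth 2.
Bags: B1 = {0, 2, 3}  B2 = {2, 3, 4}  B3 = {0, 1, 3}  B4 = {2, 4, 5}
Tree: B1–B2, B1–B3, B2–B4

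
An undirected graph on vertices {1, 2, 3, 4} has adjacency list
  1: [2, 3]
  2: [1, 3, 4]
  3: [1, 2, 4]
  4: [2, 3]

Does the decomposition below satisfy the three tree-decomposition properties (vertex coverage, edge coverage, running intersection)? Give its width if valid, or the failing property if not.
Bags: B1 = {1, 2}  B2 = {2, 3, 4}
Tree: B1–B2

A tree decomposition must satisfy three properties: every vertex lies in some bag; for every edge, both endpoints lie together in some bag; and for every vertex, the bags containing it form a connected subtree. Here edge (3,1) lies in no bag, so the decomposition is invalid.

No — edge (3,1) lies in no bag.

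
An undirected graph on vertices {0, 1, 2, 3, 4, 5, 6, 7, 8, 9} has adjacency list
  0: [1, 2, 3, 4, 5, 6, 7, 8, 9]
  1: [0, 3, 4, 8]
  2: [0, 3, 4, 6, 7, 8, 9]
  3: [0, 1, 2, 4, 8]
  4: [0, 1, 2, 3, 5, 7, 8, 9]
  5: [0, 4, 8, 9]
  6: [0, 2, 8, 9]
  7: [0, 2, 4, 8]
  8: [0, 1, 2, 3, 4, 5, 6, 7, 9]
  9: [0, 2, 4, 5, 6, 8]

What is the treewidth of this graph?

4

A width-4 tree decomposition is:
Bags: B1 = {0, 2, 4, 8, 9}  B2 = {0, 2, 6, 8, 9}  B3 = {0, 2, 3, 4, 8}  B4 = {0, 1, 3, 4, 8}  B5 = {0, 2, 4, 7, 8}  B6 = {0, 4, 5, 8, 9}
Tree: B1–B2, B1–B3, B3–B4, B1–B5, B1–B6
Each bag holds 5 vertices, so the decomposition has width 4, which upper-bounds the treewidth. For the lower bound, the 5 vertices {0, 1, 3, 4, 8} are pairwise adjacent, and any tree decomposition puts a clique entirely inside one bag — forcing width ≥ 4. The upper and lower bounds meet at 4, so that is the treewidth.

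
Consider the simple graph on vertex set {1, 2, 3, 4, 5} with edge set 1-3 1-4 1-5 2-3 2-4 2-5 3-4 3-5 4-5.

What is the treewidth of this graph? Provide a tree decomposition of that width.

Treewidth 3.
One optimal decomposition is:
Bags: B1 = {2, 3, 4, 5}  B2 = {1, 3, 4, 5}
Tree: B1–B2

Every bag has size at most 4, so the width is 4 − 1 = 3 and tw(G) ≤ 3. On the other hand G contains the 4-clique {1, 3, 4, 5}. A clique must lie in a single bag of any decomposition, so no decomposition can have width below 3. Hence tw(G) = 3 exactly.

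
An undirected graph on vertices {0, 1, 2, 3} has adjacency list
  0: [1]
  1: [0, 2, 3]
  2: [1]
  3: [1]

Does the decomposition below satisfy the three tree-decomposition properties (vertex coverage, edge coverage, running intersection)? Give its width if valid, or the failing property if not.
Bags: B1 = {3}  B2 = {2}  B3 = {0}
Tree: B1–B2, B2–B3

A tree decomposition must satisfy three properties: every vertex lies in some bag; for every edge, both endpoints lie together in some bag; and for every vertex, the bags containing it form a connected subtree. Here vertex 1 appears in no bag, so the decomposition is invalid.

No — vertex 1 appears in no bag.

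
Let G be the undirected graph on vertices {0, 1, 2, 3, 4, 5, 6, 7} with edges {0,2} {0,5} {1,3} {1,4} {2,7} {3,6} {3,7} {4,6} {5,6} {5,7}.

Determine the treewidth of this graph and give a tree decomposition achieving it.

Treewidth 2.
One optimal decomposition is:
Bags: B1 = {0, 2, 5}  B2 = {2, 5, 7}  B3 = {5, 6, 7}  B4 = {3, 6, 7}  B5 = {3, 4, 6}  B6 = {1, 3, 4}
Tree: B1–B2, B2–B3, B3–B4, B4–B5, B5–B6

The largest bag has 3 vertices, giving width 2; this decomposition certifies tw(G) ≤ 2. Since 0–2–7–5–0 is a cycle in G, G is not acyclic. Forests are exactly the graphs of treewidth ≤ 1, so tw(G) ≥ 2. Combining the bounds, tw(G) = 2.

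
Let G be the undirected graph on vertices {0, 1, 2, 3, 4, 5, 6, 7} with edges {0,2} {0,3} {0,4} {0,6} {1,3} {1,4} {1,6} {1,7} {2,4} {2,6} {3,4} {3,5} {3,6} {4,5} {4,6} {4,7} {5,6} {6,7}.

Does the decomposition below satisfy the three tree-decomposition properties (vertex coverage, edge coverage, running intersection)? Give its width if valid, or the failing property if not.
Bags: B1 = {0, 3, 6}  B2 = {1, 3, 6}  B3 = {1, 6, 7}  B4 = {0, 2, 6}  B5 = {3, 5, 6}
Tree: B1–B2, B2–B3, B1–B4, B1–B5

A tree decomposition must satisfy three properties: every vertex lies in some bag; for every edge, both endpoints lie together in some bag; and for every vertex, the bags containing it form a connected subtree. Here vertex 4 appears in no bag, so the decomposition is invalid.

No — vertex 4 appears in no bag.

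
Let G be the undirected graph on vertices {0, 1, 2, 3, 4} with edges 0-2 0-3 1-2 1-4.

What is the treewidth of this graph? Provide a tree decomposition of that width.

Treewidth 1.
Bags: B1 = {1, 4}  B2 = {1, 2}  B3 = {0, 2}  B4 = {0, 3}
Tree: B1–B2, B2–B3, B3–B4

Each bag holds 2 vertices, so the decomposition has width 1, which upper-bounds the treewidth. G has an edge, so its treewidth is at least 1. Therefore the treewidth is 1.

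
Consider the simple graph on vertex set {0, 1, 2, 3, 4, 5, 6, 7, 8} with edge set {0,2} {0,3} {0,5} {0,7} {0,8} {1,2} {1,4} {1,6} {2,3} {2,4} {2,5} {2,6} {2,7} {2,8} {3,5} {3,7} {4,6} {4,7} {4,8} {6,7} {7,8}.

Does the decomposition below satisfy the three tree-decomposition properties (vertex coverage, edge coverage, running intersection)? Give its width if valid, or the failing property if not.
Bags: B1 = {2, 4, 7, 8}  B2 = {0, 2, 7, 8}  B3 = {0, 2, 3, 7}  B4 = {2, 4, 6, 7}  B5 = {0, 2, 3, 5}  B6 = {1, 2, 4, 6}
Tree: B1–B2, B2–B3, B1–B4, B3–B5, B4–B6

Yes; width 3.

Checking the three conditions: (i) the bags cover all of {0, 1, 2, 3, 4, 5, 6, 7, 8}; (ii) for each edge, some bag contains both endpoints; (iii) the bags containing any fixed vertex form a subtree. All hold, so the decomposition is valid with width 4 − 1 = 3.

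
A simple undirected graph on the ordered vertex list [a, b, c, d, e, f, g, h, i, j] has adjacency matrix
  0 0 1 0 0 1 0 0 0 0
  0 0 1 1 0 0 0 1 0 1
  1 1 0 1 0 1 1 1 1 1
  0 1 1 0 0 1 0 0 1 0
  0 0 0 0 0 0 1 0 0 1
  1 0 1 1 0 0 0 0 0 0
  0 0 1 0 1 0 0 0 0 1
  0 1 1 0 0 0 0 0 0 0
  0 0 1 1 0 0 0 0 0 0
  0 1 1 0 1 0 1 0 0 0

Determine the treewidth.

2

A width-2 tree decomposition is:
Bags: B1 = {b, c, d}  B2 = {b, c, j}  B3 = {c, g, j}  B4 = {e, g, j}  B5 = {c, d, f}  B6 = {b, c, h}  B7 = {a, c, f}  B8 = {c, d, i}
Tree: B1–B2, B2–B3, B3–B4, B1–B5, B2–B6, B5–B7, B1–B8
Every bag has size at most 3, so the width is 3 − 1 = 2 and tw(G) ≤ 2. For the lower bound, the 3 vertices {e, g, j} are pairwise adjacent, and any tree decomposition puts a clique entirely inside one bag — forcing width ≥ 2. Hence tw(G) = 2 exactly.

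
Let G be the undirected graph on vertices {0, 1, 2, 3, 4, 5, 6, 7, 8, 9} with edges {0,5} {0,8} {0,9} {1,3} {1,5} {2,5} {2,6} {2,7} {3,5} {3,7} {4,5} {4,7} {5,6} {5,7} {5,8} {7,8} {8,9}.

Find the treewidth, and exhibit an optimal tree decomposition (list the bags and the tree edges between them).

Treewidth 2.
Bags: B1 = {3, 5, 7}  B2 = {5, 7, 8}  B3 = {0, 5, 8}  B4 = {2, 5, 7}  B5 = {1, 3, 5}  B6 = {0, 8, 9}  B7 = {4, 5, 7}  B8 = {2, 5, 6}
Tree: B1–B2, B2–B3, B2–B4, B1–B5, B3–B6, B1–B7, B4–B8

Each bag holds 3 vertices, so the decomposition has width 2, which upper-bounds the treewidth. Conversely, {0, 8, 9} is a clique of size 3, and the vertices of any clique must share a bag in every tree decomposition; so some bag has ≥ 3 vertices and tw(G) ≥ 2. The upper and lower bounds meet at 2, so that is the treewidth.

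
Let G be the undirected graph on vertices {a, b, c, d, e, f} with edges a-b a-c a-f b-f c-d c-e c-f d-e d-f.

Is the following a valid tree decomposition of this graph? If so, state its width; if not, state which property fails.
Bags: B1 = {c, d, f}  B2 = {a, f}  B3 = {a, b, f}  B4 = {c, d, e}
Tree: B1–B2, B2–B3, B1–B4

A tree decomposition must satisfy three properties: every vertex lies in some bag; for every edge, both endpoints lie together in some bag; and for every vertex, the bags containing it form a connected subtree. Here edge (c,a) lies in no bag, so the decomposition is invalid.

No — edge (c,a) lies in no bag.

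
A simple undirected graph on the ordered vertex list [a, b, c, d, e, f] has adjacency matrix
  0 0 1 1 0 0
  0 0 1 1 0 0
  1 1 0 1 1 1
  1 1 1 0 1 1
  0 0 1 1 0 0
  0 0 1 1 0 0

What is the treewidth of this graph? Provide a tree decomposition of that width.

The largest bag has 3 vertices, giving width 2; this decomposition certifies tw(G) ≤ 2. Conversely, {c, d, e} is a clique of size 3, and the vertices of any clique must share a bag in every tree decomposition; so some bag has ≥ 3 vertices and tw(G) ≥ 2. Hence tw(G) = 2 exactly.

Treewidth 2.
Bags: B1 = {c, d, e}  B2 = {c, d, f}  B3 = {a, c, d}  B4 = {b, c, d}
Tree: B1–B2, B2–B3, B1–B4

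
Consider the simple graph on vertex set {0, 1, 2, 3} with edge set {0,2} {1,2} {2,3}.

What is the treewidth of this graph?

1

A width-1 tree decomposition is:
Bags: B1 = {0, 2}  B2 = {2, 3}  B3 = {1, 2}
Tree: B1–B2, B2–B3
The largest bag has 2 vertices, giving width 1; this decomposition certifies tw(G) ≤ 1. Since G has at least one edge (e.g. 0–2), it is not an edgeless graph, so tw(G) ≥ 1. Hence tw(G) = 1 exactly.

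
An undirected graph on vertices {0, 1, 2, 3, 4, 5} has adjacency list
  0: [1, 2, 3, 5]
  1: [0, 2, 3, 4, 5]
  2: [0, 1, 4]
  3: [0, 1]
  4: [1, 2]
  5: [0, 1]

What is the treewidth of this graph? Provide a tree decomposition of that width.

Treewidth 2.
One optimal decomposition is:
Bags: B1 = {1, 2, 4}  B2 = {0, 1, 2}  B3 = {0, 1, 3}  B4 = {0, 1, 5}
Tree: B1–B2, B2–B3, B2–B4

Every bag has size at most 3, so the width is 3 − 1 = 2 and tw(G) ≤ 2. Conversely, {0, 1, 2} is a clique of size 3, and the vertices of any clique must share a bag in every tree decomposition; so some bag has ≥ 3 vertices and tw(G) ≥ 2. Combining the bounds, tw(G) = 2.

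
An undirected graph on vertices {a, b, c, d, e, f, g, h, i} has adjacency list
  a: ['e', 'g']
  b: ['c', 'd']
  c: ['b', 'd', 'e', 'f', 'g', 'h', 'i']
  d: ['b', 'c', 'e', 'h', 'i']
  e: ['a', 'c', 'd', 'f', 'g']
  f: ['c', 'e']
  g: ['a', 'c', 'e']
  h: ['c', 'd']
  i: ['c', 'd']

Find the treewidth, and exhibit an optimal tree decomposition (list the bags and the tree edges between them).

The largest bag has 3 vertices, giving width 2; this decomposition certifies tw(G) ≤ 2. Conversely, {c, d, e} is a clique of size 3, and the vertices of any clique must share a bag in every tree decomposition; so some bag has ≥ 3 vertices and tw(G) ≥ 2. Therefore the treewidth is 2.

Treewidth 2.
Bags: B1 = {c, e, g}  B2 = {c, d, e}  B3 = {b, c, d}  B4 = {c, e, f}  B5 = {a, e, g}  B6 = {c, d, h}  B7 = {c, d, i}
Tree: B1–B2, B2–B3, B2–B4, B1–B5, B2–B6, B6–B7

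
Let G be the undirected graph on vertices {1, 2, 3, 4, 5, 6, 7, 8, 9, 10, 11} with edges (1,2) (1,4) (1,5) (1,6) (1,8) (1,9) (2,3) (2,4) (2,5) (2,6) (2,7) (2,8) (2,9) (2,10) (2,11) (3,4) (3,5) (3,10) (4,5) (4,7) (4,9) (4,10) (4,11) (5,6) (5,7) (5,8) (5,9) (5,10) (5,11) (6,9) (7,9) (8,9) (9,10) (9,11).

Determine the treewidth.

4

A width-4 tree decomposition is:
Bags: B1 = {2, 4, 5, 9, 10}  B2 = {2, 3, 4, 5, 10}  B3 = {2, 4, 5, 9, 11}  B4 = {1, 2, 4, 5, 9}  B5 = {1, 2, 5, 8, 9}  B6 = {2, 4, 5, 7, 9}  B7 = {1, 2, 5, 6, 9}
Tree: B1–B2, B1–B3, B1–B4, B4–B5, B1–B6, B4–B7
Each bag holds 5 vertices, so the decomposition has width 4, which upper-bounds the treewidth. Conversely, {1, 2, 5, 8, 9} is a clique of size 5, and the vertices of any clique must share a bag in every tree decomposition; so some bag has ≥ 5 vertices and tw(G) ≥ 4. Hence tw(G) = 4 exactly.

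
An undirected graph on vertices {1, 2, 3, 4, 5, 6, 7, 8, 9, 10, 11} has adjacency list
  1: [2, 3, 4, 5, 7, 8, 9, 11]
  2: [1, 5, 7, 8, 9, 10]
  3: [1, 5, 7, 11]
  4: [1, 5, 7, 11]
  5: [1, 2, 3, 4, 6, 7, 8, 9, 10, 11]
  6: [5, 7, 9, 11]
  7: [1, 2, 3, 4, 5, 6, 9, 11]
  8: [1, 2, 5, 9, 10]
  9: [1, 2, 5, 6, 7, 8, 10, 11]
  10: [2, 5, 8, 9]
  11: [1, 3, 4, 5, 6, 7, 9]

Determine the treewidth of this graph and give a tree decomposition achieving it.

Treewidth 4.
One optimal decomposition is:
Bags: B1 = {1, 2, 5, 7, 9}  B2 = {1, 2, 5, 8, 9}  B3 = {2, 5, 8, 9, 10}  B4 = {1, 5, 7, 9, 11}  B5 = {1, 3, 5, 7, 11}  B6 = {5, 6, 7, 9, 11}  B7 = {1, 4, 5, 7, 11}
Tree: B1–B2, B2–B3, B1–B4, B4–B5, B4–B6, B5–B7

The largest bag has 5 vertices, giving width 4; this decomposition certifies tw(G) ≤ 4. For the lower bound, the 5 vertices {1, 2, 5, 8, 9} are pairwise adjacent, and any tree decomposition puts a clique entirely inside one bag — forcing width ≥ 4. Combining the bounds, tw(G) = 4.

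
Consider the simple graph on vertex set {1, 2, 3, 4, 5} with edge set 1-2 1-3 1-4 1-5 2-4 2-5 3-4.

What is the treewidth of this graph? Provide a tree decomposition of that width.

Treewidth 2.
One such decomposition:
Bags: B1 = {1, 2, 5}  B2 = {1, 2, 4}  B3 = {1, 3, 4}
Tree: B1–B2, B2–B3

Each bag holds 3 vertices, so the decomposition has width 2, which upper-bounds the treewidth. For the lower bound, the 3 vertices {1, 2, 4} are pairwise adjacent, and any tree decomposition puts a clique entirely inside one bag — forcing width ≥ 2. Therefore the treewidth is 2.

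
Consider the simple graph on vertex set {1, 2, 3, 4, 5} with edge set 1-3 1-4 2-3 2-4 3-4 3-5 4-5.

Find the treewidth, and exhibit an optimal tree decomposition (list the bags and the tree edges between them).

Treewidth 2.
One such decomposition:
Bags: B1 = {2, 3, 4}  B2 = {1, 3, 4}  B3 = {3, 4, 5}
Tree: B1–B2, B2–B3

Each bag holds 3 vertices, so the decomposition has width 2, which upper-bounds the treewidth. For the lower bound, the 3 vertices {1, 3, 4} are pairwise adjacent, and any tree decomposition puts a clique entirely inside one bag — forcing width ≥ 2. Hence tw(G) = 2 exactly.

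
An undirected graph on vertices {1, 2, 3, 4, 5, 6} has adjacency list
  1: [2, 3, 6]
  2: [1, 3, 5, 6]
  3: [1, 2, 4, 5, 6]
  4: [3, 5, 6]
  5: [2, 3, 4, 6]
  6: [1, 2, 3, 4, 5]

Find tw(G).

3

A width-3 tree decomposition is:
Bags: B1 = {1, 2, 3, 6}  B2 = {2, 3, 5, 6}  B3 = {3, 4, 5, 6}
Tree: B1–B2, B2–B3
The largest bag has 4 vertices, giving width 3; this decomposition certifies tw(G) ≤ 3. On the other hand G contains the 4-clique {1, 2, 3, 6}. A clique must lie in a single bag of any decomposition, so no decomposition can have width below 3. Therefore the treewidth is 3.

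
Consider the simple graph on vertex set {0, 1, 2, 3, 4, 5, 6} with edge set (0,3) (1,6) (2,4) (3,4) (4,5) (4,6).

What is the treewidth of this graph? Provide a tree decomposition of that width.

The largest bag has 2 vertices, giving width 1; this decomposition certifies tw(G) ≤ 1. Any graph with an edge has treewidth ≥ 1, and G has the edge 0–3. Combining the bounds, tw(G) = 1.

Treewidth 1.
One such decomposition:
Bags: B1 = {0, 3}  B2 = {3, 4}  B3 = {4, 6}  B4 = {4, 5}  B5 = {2, 4}  B6 = {1, 6}
Tree: B1–B2, B2–B3, B2–B4, B4–B5, B3–B6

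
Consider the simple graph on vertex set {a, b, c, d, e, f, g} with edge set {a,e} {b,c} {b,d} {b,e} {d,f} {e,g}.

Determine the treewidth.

A width-1 tree decomposition is:
Bags: B1 = {e, g}  B2 = {b, e}  B3 = {b, c}  B4 = {b, d}  B5 = {a, e}  B6 = {d, f}
Tree: B1–B2, B2–B3, B2–B4, B2–B5, B4–B6
Every bag has size at most 2, so the width is 2 − 1 = 1 and tw(G) ≤ 1. G has an edge, so its treewidth is at least 1. Hence tw(G) = 1 exactly.

1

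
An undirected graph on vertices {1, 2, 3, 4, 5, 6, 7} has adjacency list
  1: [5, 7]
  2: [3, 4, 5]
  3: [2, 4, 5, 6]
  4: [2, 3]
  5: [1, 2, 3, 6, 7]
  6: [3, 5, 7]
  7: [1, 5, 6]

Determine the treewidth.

A width-2 tree decomposition is:
Bags: B1 = {5, 6, 7}  B2 = {3, 5, 6}  B3 = {1, 5, 7}  B4 = {2, 3, 5}  B5 = {2, 3, 4}
Tree: B1–B2, B1–B3, B2–B4, B4–B5
The largest bag has 3 vertices, giving width 2; this decomposition certifies tw(G) ≤ 2. On the other hand G contains the 3-clique {2, 3, 4}. A clique must lie in a single bag of any decomposition, so no decomposition can have width below 2. Therefore the treewidth is 2.

2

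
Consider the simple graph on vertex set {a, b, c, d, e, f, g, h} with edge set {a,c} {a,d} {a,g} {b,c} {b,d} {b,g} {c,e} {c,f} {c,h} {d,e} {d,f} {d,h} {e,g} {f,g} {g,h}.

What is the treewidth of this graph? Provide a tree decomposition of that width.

Treewidth 3.
One optimal decomposition is:
Bags: B1 = {c, d, e, g}  B2 = {a, c, d, g}  B3 = {c, d, f, g}  B4 = {b, c, d, g}  B5 = {c, d, g, h}
Tree: B1–B2, B2–B3, B3–B4, B4–B5

Each bag holds 4 vertices, so the decomposition has width 3, which upper-bounds the treewidth. For the lower bound: the 4 vertex sets {d,e}, {a,c}, {g}, {f} are disjoint, each induces a connected subgraph, and every pair is joined by at least one edge of G. Contracting each set to a single vertex therefore yields K_{4} as a minor, and since treewidth is minor-monotone, tw(G) ≥ tw(K_{4}) = 3. Combining the bounds, tw(G) = 3.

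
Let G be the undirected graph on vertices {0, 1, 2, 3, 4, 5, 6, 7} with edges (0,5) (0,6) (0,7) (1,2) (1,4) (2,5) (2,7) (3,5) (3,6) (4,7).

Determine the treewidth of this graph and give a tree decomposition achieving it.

Every bag has size at most 3, so the width is 3 − 1 = 2 and tw(G) ≤ 2. The edges 6–3–5–0–6 form a cycle, so G is not a tree and its treewidth is at least 2. Hence tw(G) = 2 exactly.

Treewidth 2.
One such decomposition:
Bags: B1 = {0, 3, 6}  B2 = {0, 3, 5}  B3 = {0, 5, 7}  B4 = {2, 5, 7}  B5 = {2, 4, 7}  B6 = {1, 2, 4}
Tree: B1–B2, B2–B3, B3–B4, B4–B5, B5–B6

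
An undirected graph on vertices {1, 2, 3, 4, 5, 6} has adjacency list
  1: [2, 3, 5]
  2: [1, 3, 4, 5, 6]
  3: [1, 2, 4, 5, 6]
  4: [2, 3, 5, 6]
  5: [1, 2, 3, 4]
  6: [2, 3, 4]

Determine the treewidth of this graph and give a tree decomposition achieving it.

Treewidth 3.
One such decomposition:
Bags: B1 = {1, 2, 3, 5}  B2 = {2, 3, 4, 5}  B3 = {2, 3, 4, 6}
Tree: B1–B2, B2–B3

The largest bag has 4 vertices, giving width 3; this decomposition certifies tw(G) ≤ 3. On the other hand G contains the 4-clique {1, 2, 3, 5}. A clique must lie in a single bag of any decomposition, so no decomposition can have width below 3. The upper and lower bounds meet at 3, so that is the treewidth.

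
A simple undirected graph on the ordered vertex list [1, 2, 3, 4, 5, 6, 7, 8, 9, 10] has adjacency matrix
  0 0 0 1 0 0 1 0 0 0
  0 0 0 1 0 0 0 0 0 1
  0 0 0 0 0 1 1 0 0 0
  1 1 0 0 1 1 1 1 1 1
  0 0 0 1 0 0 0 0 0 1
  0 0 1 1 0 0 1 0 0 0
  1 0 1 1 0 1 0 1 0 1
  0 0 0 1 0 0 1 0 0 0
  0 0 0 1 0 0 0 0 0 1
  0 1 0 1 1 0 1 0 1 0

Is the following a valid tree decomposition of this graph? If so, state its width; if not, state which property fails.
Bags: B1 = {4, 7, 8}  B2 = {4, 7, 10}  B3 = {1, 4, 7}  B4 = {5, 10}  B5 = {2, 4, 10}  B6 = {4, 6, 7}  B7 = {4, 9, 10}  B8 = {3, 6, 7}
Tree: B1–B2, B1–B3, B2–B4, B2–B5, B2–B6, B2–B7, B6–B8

A tree decomposition must satisfy three properties: every vertex lies in some bag; for every edge, both endpoints lie together in some bag; and for every vertex, the bags containing it form a connected subtree. Here edge (4,5) lies in no bag, so the decomposition is invalid.

No — edge (4,5) lies in no bag.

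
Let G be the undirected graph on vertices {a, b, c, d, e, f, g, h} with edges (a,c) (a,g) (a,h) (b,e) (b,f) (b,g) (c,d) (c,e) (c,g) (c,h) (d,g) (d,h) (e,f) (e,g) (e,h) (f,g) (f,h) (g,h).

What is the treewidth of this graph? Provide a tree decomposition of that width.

The largest bag has 4 vertices, giving width 3; this decomposition certifies tw(G) ≤ 3. For the lower bound, the 4 vertices {c, d, g, h} are pairwise adjacent, and any tree decomposition puts a clique entirely inside one bag — forcing width ≥ 3. Hence tw(G) = 3 exactly.

Treewidth 3.
One optimal decomposition is:
Bags: B1 = {c, e, g, h}  B2 = {c, d, g, h}  B3 = {e, f, g, h}  B4 = {b, e, f, g}  B5 = {a, c, g, h}
Tree: B1–B2, B1–B3, B3–B4, B2–B5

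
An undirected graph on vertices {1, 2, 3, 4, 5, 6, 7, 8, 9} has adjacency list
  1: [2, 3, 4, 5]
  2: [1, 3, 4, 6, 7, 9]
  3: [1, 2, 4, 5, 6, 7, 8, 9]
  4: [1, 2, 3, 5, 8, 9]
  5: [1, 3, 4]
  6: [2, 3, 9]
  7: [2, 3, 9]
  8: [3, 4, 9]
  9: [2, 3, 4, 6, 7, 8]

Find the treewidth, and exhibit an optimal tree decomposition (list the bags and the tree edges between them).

Treewidth 3.
One such decomposition:
Bags: B1 = {2, 3, 6, 9}  B2 = {2, 3, 4, 9}  B3 = {2, 3, 7, 9}  B4 = {1, 2, 3, 4}  B5 = {3, 4, 8, 9}  B6 = {1, 3, 4, 5}
Tree: B1–B2, B2–B3, B2–B4, B2–B5, B4–B6

Every bag has size at most 4, so the width is 4 − 1 = 3 and tw(G) ≤ 3. On the other hand G contains the 4-clique {3, 4, 8, 9}. A clique must lie in a single bag of any decomposition, so no decomposition can have width below 3. The upper and lower bounds meet at 3, so that is the treewidth.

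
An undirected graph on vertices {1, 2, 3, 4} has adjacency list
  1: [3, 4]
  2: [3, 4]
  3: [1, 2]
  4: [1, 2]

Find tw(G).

A width-2 tree decomposition is:
Bags: B1 = {1, 2, 4}  B2 = {1, 2, 3}
Tree: B1–B2
The largest bag has 3 vertices, giving width 2; this decomposition certifies tw(G) ≤ 2. Since 2–4–1–3–2 is a cycle in G, G is not acyclic. Forests are exactly the graphs of treewidth ≤ 1, so tw(G) ≥ 2. The upper and lower bounds meet at 2, so that is the treewidth.

2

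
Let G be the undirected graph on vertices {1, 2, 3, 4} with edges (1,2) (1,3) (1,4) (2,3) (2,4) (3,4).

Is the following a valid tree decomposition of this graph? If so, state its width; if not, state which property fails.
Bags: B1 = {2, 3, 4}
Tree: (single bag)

No — vertex 1 appears in no bag.

A tree decomposition must satisfy three properties: every vertex lies in some bag; for every edge, both endpoints lie together in some bag; and for every vertex, the bags containing it form a connected subtree. Here vertex 1 appears in no bag, so the decomposition is invalid.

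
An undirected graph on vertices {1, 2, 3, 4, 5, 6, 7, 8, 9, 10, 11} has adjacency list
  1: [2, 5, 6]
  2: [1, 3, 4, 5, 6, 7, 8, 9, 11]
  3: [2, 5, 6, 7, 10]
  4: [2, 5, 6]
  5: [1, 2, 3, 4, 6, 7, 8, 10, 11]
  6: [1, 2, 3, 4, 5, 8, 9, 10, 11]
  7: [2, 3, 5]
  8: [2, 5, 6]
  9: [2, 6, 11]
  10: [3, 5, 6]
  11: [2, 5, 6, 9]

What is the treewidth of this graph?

3

A width-3 tree decomposition is:
Bags: B1 = {2, 4, 5, 6}  B2 = {2, 5, 6, 8}  B3 = {2, 5, 6, 11}  B4 = {2, 3, 5, 6}  B5 = {1, 2, 5, 6}  B6 = {2, 6, 9, 11}  B7 = {3, 5, 6, 10}  B8 = {2, 3, 5, 7}
Tree: B1–B2, B2–B3, B2–B4, B1–B5, B3–B6, B4–B7, B4–B8
Every bag has size at most 4, so the width is 4 − 1 = 3 and tw(G) ≤ 3. On the other hand G contains the 4-clique {2, 6, 9, 11}. A clique must lie in a single bag of any decomposition, so no decomposition can have width below 3. The upper and lower bounds meet at 3, so that is the treewidth.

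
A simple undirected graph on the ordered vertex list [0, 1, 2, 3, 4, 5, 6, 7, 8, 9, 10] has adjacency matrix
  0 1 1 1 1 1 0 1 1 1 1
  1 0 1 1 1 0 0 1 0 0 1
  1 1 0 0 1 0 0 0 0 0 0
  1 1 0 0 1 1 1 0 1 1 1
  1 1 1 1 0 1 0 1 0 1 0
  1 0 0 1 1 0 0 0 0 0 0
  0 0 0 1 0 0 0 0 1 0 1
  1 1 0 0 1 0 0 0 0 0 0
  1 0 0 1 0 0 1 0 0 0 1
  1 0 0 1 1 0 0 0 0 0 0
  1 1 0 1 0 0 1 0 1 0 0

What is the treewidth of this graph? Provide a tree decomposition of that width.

Each bag holds 4 vertices, so the decomposition has width 3, which upper-bounds the treewidth. On the other hand G contains the 4-clique {0, 1, 2, 4}. A clique must lie in a single bag of any decomposition, so no decomposition can have width below 3. The upper and lower bounds meet at 3, so that is the treewidth.

Treewidth 3.
One optimal decomposition is:
Bags: B1 = {3, 6, 8, 10}  B2 = {0, 3, 8, 10}  B3 = {0, 1, 3, 10}  B4 = {0, 1, 3, 4}  B5 = {0, 3, 4, 9}  B6 = {0, 1, 4, 7}  B7 = {0, 1, 2, 4}  B8 = {0, 3, 4, 5}
Tree: B1–B2, B2–B3, B3–B4, B4–B5, B4–B6, B4–B7, B4–B8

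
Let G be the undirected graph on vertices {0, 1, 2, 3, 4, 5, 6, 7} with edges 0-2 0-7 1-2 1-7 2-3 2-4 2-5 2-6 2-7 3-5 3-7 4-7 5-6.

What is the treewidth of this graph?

2

A width-2 tree decomposition is:
Bags: B1 = {1, 2, 7}  B2 = {2, 3, 7}  B3 = {2, 3, 5}  B4 = {2, 5, 6}  B5 = {2, 4, 7}  B6 = {0, 2, 7}
Tree: B1–B2, B2–B3, B3–B4, B2–B5, B2–B6
The largest bag has 3 vertices, giving width 2; this decomposition certifies tw(G) ≤ 2. Conversely, {2, 3, 5} is a clique of size 3, and the vertices of any clique must share a bag in every tree decomposition; so some bag has ≥ 3 vertices and tw(G) ≥ 2. Therefore the treewidth is 2.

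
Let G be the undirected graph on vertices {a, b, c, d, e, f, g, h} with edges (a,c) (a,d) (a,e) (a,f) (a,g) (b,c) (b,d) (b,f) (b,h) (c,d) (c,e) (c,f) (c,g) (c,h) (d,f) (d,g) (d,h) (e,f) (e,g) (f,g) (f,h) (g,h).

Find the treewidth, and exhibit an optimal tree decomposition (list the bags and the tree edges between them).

Treewidth 4.
One such decomposition:
Bags: B1 = {b, c, d, f, h}  B2 = {c, d, f, g, h}  B3 = {a, c, d, f, g}  B4 = {a, c, e, f, g}
Tree: B1–B2, B2–B3, B3–B4

Each bag holds 5 vertices, so the decomposition has width 4, which upper-bounds the treewidth. For the lower bound, the 5 vertices {c, d, f, g, h} are pairwise adjacent, and any tree decomposition puts a clique entirely inside one bag — forcing width ≥ 4. Hence tw(G) = 4 exactly.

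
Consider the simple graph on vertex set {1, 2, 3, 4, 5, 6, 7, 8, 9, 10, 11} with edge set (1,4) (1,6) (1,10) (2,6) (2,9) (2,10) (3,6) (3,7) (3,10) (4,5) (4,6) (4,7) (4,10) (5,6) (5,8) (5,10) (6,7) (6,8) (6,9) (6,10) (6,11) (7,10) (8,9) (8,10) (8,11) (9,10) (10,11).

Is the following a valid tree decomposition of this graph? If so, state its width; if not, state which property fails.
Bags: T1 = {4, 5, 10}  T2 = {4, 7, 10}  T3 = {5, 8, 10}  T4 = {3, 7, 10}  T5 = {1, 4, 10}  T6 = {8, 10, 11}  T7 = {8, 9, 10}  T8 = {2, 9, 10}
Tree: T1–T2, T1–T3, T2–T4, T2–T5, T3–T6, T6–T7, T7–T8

A tree decomposition must satisfy three properties: every vertex lies in some bag; for every edge, both endpoints lie together in some bag; and for every vertex, the bags containing it form a connected subtree. Here vertex 6 appears in no bag, so the decomposition is invalid.

No — vertex 6 appears in no bag.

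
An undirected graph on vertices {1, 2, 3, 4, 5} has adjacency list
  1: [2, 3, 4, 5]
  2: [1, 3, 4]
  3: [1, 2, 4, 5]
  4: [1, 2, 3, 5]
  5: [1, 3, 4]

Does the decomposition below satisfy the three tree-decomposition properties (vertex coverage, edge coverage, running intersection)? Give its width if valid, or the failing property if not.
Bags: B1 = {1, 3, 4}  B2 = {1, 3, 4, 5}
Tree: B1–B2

No — vertex 2 appears in no bag.

A tree decomposition must satisfy three properties: every vertex lies in some bag; for every edge, both endpoints lie together in some bag; and for every vertex, the bags containing it form a connected subtree. Here vertex 2 appears in no bag, so the decomposition is invalid.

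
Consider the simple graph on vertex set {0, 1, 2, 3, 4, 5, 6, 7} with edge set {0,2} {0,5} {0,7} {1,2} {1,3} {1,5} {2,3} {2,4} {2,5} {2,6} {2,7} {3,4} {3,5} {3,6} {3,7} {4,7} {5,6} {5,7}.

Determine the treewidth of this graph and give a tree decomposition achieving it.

Treewidth 3.
One optimal decomposition is:
Bags: B1 = {2, 3, 5, 7}  B2 = {2, 3, 4, 7}  B3 = {1, 2, 3, 5}  B4 = {2, 3, 5, 6}  B5 = {0, 2, 5, 7}
Tree: B1–B2, B1–B3, B1–B4, B1–B5

Each bag holds 4 vertices, so the decomposition has width 3, which upper-bounds the treewidth. Conversely, {0, 2, 5, 7} is a clique of size 4, and the vertices of any clique must share a bag in every tree decomposition; so some bag has ≥ 4 vertices and tw(G) ≥ 3. The upper and lower bounds meet at 3, so that is the treewidth.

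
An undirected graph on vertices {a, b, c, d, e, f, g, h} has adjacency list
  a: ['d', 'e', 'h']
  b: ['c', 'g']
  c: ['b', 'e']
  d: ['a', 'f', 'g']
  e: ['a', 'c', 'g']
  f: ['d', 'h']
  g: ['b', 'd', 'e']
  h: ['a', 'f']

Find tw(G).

A width-2 tree decomposition is:
Bags: B1 = {d, f, h}  B2 = {a, d, h}  B3 = {a, d, g}  B4 = {a, e, g}  B5 = {b, e, g}  B6 = {b, c, e}
Tree: B1–B2, B2–B3, B3–B4, B4–B5, B5–B6
Each bag holds 3 vertices, so the decomposition has width 2, which upper-bounds the treewidth. For the lower bound, G contains the cycle f–h–a–d–f, so G is not a forest; only forests have treewidth ≤ 1, hence tw(G) ≥ 2. Therefore the treewidth is 2.

2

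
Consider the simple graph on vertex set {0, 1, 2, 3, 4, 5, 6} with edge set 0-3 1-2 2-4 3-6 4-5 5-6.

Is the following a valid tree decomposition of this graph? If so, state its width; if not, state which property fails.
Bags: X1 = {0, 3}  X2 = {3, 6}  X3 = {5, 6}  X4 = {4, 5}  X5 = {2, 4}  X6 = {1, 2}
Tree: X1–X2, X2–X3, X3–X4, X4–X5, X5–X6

Vertex coverage: the bags together contain {0, 1, 2, 3, 4, 5, 6}, the full vertex set. Edge coverage: each edge of G has both endpoints in at least one bag. Running intersection: for every vertex, the bags containing it form a connected subtree. All three properties hold, so this is a valid tree decomposition of width max|bag| − 1 = 1, and hence tw(G) ≤ 1.

Yes; width 1.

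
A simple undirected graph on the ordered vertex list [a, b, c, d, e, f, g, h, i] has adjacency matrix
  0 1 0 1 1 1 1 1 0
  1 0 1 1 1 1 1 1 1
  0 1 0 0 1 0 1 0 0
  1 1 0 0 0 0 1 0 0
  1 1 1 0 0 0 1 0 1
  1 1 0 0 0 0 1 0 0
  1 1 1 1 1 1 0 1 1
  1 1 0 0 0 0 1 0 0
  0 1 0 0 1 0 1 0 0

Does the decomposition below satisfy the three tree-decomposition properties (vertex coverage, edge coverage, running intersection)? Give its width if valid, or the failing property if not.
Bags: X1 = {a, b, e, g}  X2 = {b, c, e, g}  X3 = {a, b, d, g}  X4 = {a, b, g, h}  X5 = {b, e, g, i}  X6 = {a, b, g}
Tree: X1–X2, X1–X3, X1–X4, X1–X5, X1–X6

A tree decomposition must satisfy three properties: every vertex lies in some bag; for every edge, both endpoints lie together in some bag; and for every vertex, the bags containing it form a connected subtree. Here vertex f appears in no bag, so the decomposition is invalid.

No — vertex f appears in no bag.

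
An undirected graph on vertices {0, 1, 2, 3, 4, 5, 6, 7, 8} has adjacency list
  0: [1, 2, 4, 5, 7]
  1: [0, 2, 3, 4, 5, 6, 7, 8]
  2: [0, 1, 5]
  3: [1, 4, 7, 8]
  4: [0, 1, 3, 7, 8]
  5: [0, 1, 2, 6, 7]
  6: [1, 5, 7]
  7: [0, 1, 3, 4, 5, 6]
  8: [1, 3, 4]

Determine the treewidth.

3

A width-3 tree decomposition is:
Bags: B1 = {0, 1, 5, 7}  B2 = {0, 1, 2, 5}  B3 = {1, 5, 6, 7}  B4 = {0, 1, 4, 7}  B5 = {1, 3, 4, 7}  B6 = {1, 3, 4, 8}
Tree: B1–B2, B1–B3, B1–B4, B4–B5, B5–B6
Each bag holds 4 vertices, so the decomposition has width 3, which upper-bounds the treewidth. On the other hand G contains the 4-clique {1, 3, 4, 8}. A clique must lie in a single bag of any decomposition, so no decomposition can have width below 3. Combining the bounds, tw(G) = 3.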